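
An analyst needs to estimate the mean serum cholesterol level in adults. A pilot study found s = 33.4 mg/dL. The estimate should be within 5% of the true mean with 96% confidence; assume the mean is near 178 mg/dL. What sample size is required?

60

For a mean, the margin of error is E = z·σ/√n, so n = (zσ/E)².
At 96% confidence, z = 2.054.
E = 5% of 178 = 8.9 mg/dL.
n = (2.054 × 33.4 / 8.9)² = 59.42
Round up: n = 60.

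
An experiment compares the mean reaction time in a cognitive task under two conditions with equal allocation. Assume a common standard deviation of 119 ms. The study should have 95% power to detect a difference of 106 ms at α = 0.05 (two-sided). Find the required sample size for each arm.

For two equal groups, n per group = 2·((z_{α/2} + z_β)·σ/δ)².
z_{α/2} = 1.960; z_β = 1.645 (power 95%).
n = 2 × (3.605 × 119 / 106)² = 2 × 16.38 = 32.76
Round up: n = 33 per group.

33 per group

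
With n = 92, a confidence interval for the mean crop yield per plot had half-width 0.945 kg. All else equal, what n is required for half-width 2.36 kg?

Margin of error scales as 1/√n, so n₂ = n₁·(E₁/E₂)².
n₂ = 92 × (0.945/2.36)² = 92 × 0.1603 = 14.75
Round up: n₂ = 15.

15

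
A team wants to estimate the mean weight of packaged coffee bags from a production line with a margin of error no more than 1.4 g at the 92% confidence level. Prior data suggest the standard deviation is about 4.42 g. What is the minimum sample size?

For a mean, the margin of error is E = z·σ/√n, so n = (zσ/E)².
At 92% confidence, z = 1.751.
n = (1.751 × 4.42 / 1.4)² = 30.56
Round up: n = 31.

31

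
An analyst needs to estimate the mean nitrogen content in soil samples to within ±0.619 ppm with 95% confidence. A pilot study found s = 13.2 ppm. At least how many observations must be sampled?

For a mean, the margin of error is E = z·σ/√n, so n = (zσ/E)².
At 95% confidence, z = 1.960.
n = (1.960 × 13.2 / 0.619)² = 1746.94
Round up: n = 1747.

1747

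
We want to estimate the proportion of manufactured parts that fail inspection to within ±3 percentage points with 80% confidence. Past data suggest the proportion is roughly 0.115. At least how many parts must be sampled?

For a proportion with margin E = 0.03 at 80% confidence, z = 1.282.
n = p̂(1−p̂)(z/E)² = 0.115 × 0.885 × (1.282/0.03)² = 185.86
Round up: n = 186.

n = 186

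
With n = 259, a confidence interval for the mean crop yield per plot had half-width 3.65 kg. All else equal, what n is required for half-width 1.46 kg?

1619

Margin of error scales as 1/√n, so n₂ = n₁·(E₁/E₂)².
n₂ = 259 × (3.65/1.46)² = 259 × 6.25 = 1618.75
Round up: n₂ = 1619.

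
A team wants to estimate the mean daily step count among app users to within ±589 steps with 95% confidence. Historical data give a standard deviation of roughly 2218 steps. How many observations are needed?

55

For a mean, the margin of error is E = z·σ/√n, so n = (zσ/E)².
At 95% confidence, z = 1.960.
n = (1.960 × 2218 / 589)² = 54.48
Round up: n = 55.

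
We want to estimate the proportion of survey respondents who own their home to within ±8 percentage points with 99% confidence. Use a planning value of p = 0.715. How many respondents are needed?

For a proportion with margin E = 0.08 at 99% confidence, z = 2.576.
n = p̂(1−p̂)(z/E)² = 0.715 × 0.285 × (2.576/0.08)² = 211.28
Round up: n = 212.

212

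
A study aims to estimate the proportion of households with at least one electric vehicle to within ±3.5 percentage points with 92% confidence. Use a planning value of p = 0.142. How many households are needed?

n = 305

For a proportion with margin E = 0.035 at 92% confidence, z = 1.751.
n = p̂(1−p̂)(z/E)² = 0.142 × 0.858 × (1.751/0.035)² = 304.94
Round up: n = 305.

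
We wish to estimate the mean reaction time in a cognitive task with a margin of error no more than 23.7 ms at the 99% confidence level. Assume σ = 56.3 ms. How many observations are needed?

For a mean, the margin of error is E = z·σ/√n, so n = (zσ/E)².
At 99% confidence, z = 2.576.
n = (2.576 × 56.3 / 23.7)² = 37.45
Round up: n = 38.

38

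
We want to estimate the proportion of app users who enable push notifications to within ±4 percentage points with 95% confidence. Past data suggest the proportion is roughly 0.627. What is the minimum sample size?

562

For a proportion with margin E = 0.04 at 95% confidence, z = 1.960.
n = p̂(1−p̂)(z/E)² = 0.627 × 0.373 × (1.960/0.04)² = 561.52
Round up: n = 562.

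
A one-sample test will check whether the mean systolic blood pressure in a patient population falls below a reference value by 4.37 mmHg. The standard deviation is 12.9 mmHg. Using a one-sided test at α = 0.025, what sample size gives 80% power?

For a one-sample z-test, n = ((z_α + z_β)·σ/δ)².
z_α = 1.960 (one-sided α = 0.025); z_β = 0.842 (power 80% → β = 0.2).
n = (2.802 × 12.9 / 4.37)² = 68.42
Round up: n = 69.

69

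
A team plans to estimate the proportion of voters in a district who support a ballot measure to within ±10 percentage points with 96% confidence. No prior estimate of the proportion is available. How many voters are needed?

For a proportion with margin E = 0.1 at 96% confidence, z = 2.054.
With no prior estimate, use p = 0.5, which maximizes p(1−p) at 0.25.
n = 0.25 × (z/E)² = 0.25 × (2.054/0.1)² = 105.47
Round up: n = 106.

n = 106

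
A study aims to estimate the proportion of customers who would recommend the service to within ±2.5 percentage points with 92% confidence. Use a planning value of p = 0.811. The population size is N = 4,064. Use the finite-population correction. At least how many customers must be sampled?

For a proportion with margin E = 0.025 at 92% confidence, z = 1.751.
n = p̂(1−p̂)(z/E)² = 0.811 × 0.189 × (1.751/0.025)² = 751.93 — call this n₀.
Finite-population correction with N = 4,064: n = n₀ / (1 + (n₀−1)/N) = 751.93 / 1.185 = 634.54
Round up: n = 635.

635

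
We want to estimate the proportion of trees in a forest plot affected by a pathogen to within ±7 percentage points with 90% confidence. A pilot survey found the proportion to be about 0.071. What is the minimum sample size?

For a proportion with margin E = 0.07 at 90% confidence, z = 1.645.
n = p̂(1−p̂)(z/E)² = 0.071 × 0.929 × (1.645/0.07)² = 36.43
Round up: n = 37.

n = 37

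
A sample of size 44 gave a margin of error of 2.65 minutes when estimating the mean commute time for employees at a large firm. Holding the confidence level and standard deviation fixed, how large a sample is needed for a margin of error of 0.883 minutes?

n = 397

Margin of error scales as 1/√n, so n₂ = n₁·(E₁/E₂)².
n₂ = 44 × (2.65/0.883)² = 44 × 9.007 = 396.31
Round up: n₂ = 397.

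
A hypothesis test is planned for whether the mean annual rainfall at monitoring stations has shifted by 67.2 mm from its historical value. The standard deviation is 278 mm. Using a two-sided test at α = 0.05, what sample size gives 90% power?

For a one-sample z-test, n = ((z_{α/2} + z_β)·σ/δ)².
z_{α/2} = 1.960 (two-sided α = 0.05); z_β = 1.282 (power 90% → β = 0.1).
n = (3.242 × 278 / 67.2)² = 179.88
Round up: n = 180.

180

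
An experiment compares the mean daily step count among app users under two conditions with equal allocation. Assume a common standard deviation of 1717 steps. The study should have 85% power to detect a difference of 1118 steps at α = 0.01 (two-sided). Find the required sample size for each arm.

62 per group

For two equal groups, n per group = 2·((z_{α/2} + z_β)·σ/δ)².
z_{α/2} = 2.576; z_β = 1.036 (power 85%).
n = 2 × (3.612 × 1717 / 1118)² = 2 × 30.77 = 61.54
Round up: n = 62 per group.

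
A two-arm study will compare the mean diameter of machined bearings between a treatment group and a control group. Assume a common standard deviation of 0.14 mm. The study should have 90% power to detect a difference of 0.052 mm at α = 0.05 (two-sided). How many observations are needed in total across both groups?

For two equal groups, n per group = 2·((z_{α/2} + z_β)·σ/δ)².
z_{α/2} = 1.960; z_β = 1.282 (power 90%).
n = 2 × (3.242 × 0.14 / 0.052)² = 2 × 76.19 = 152.38
Round up: n = 153 per group.
Total across both groups: 2 × 153 = 306.

306 total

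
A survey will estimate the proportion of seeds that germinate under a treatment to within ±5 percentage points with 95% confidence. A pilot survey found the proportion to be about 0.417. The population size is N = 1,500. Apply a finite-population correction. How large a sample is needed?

For a proportion with margin E = 0.05 at 95% confidence, z = 1.960.
n = p̂(1−p̂)(z/E)² = 0.417 × 0.583 × (1.960/0.05)² = 373.57 — call this n₀.
Finite-population correction with N = 1,500: n = n₀ / (1 + (n₀−1)/N) = 373.57 / 1.248 = 299.33
Round up: n = 300.

300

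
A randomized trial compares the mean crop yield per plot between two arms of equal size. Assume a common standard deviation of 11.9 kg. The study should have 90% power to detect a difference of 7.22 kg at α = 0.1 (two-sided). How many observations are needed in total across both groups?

For two equal groups, n per group = 2·((z_{α/2} + z_β)·σ/δ)².
z_{α/2} = 1.645; z_β = 1.282 (power 90%).
n = 2 × (2.927 × 11.9 / 7.22)² = 2 × 23.27 = 46.54
Round up: n = 47 per group.
Total across both groups: 2 × 47 = 94.

94 total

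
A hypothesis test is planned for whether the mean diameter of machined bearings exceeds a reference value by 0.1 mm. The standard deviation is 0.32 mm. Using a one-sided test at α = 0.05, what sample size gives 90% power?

For a one-sample z-test, n = ((z_α + z_β)·σ/δ)².
z_α = 1.645 (one-sided α = 0.05); z_β = 1.282 (power 90% → β = 0.1).
n = (2.927 × 0.32 / 0.1)² = 87.73
Round up: n = 88.

88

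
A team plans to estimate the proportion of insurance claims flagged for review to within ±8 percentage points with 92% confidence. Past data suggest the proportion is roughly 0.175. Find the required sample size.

For a proportion with margin E = 0.08 at 92% confidence, z = 1.751.
n = p̂(1−p̂)(z/E)² = 0.175 × 0.825 × (1.751/0.08)² = 69.16
Round up: n = 70.

70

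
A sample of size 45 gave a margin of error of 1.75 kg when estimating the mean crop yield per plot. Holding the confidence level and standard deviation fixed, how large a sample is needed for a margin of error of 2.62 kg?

21

Margin of error scales as 1/√n, so n₂ = n₁·(E₁/E₂)².
n₂ = 45 × (1.75/2.62)² = 45 × 0.4461 = 20.07
Round up: n₂ = 21.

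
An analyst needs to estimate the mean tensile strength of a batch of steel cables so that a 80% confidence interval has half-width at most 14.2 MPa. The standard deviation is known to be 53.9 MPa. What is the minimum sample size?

24

For a mean, the margin of error is E = z·σ/√n, so n = (zσ/E)².
At 80% confidence, z = 1.282.
n = (1.282 × 53.9 / 14.2)² = 23.68
Round up: n = 24.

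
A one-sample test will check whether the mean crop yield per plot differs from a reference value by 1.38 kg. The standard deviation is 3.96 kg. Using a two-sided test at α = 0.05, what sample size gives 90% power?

For a one-sample z-test, n = ((z_{α/2} + z_β)·σ/δ)².
z_{α/2} = 1.960 (two-sided α = 0.05); z_β = 1.282 (power 90% → β = 0.1).
n = (3.242 × 3.96 / 1.38)² = 86.55
Round up: n = 87.

87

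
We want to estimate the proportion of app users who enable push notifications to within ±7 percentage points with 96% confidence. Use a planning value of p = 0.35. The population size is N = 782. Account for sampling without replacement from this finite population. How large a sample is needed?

157

For a proportion with margin E = 0.07 at 96% confidence, z = 2.054.
n = p̂(1−p̂)(z/E)² = 0.35 × 0.65 × (2.054/0.07)² = 195.88 — call this n₀.
Finite-population correction with N = 782: n = n₀ / (1 + (n₀−1)/N) = 195.88 / 1.249 = 156.83
Round up: n = 157.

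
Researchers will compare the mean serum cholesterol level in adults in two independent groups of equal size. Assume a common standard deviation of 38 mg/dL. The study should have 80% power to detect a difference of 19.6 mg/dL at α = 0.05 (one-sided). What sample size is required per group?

For two equal groups, n per group = 2·((z_α + z_β)·σ/δ)².
z_α = 1.645; z_β = 0.842 (power 80%).
n = 2 × (2.487 × 38 / 19.6)² = 2 × 23.25 = 46.50
Round up: n = 47 per group.

47 per group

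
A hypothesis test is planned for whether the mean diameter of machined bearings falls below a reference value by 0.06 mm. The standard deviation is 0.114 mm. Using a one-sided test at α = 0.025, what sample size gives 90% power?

38

For a one-sample z-test, n = ((z_α + z_β)·σ/δ)².
z_α = 1.960 (one-sided α = 0.025); z_β = 1.282 (power 90% → β = 0.1).
n = (3.242 × 0.114 / 0.06)² = 37.94
Round up: n = 38.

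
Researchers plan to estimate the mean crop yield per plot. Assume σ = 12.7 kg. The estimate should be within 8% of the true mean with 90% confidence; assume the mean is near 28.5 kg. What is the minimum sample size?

84

For a mean, the margin of error is E = z·σ/√n, so n = (zσ/E)².
At 90% confidence, z = 1.645.
E = 8% of 28.5 = 2.28 kg.
n = (1.645 × 12.7 / 2.28)² = 83.96
Round up: n = 84.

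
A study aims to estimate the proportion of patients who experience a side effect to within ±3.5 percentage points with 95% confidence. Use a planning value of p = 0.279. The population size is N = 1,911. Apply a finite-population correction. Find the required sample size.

For a proportion with margin E = 0.035 at 95% confidence, z = 1.960.
n = p̂(1−p̂)(z/E)² = 0.279 × 0.721 × (1.960/0.035)² = 630.83 — call this n₀.
Finite-population correction with N = 1,911: n = n₀ / (1 + (n₀−1)/N) = 630.83 / 1.33 = 474.31
Round up: n = 475.

n = 475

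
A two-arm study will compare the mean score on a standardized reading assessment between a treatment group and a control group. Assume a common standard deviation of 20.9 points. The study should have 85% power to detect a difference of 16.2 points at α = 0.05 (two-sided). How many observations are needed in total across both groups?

For two equal groups, n per group = 2·((z_{α/2} + z_β)·σ/δ)².
z_{α/2} = 1.960; z_β = 1.036 (power 85%).
n = 2 × (2.996 × 20.9 / 16.2)² = 2 × 14.94 = 29.88
Round up: n = 30 per group.
Total across both groups: 2 × 30 = 60.

60 total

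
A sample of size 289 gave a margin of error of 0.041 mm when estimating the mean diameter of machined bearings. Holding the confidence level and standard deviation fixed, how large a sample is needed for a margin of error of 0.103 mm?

Margin of error scales as 1/√n, so n₂ = n₁·(E₁/E₂)².
n₂ = 289 × (0.041/0.103)² = 289 × 0.1585 = 45.81
Round up: n₂ = 46.

46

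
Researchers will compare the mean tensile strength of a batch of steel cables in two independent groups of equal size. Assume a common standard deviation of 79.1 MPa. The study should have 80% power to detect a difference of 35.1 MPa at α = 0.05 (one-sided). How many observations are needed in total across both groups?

126 total

For two equal groups, n per group = 2·((z_α + z_β)·σ/δ)².
z_α = 1.645; z_β = 0.842 (power 80%).
n = 2 × (2.487 × 79.1 / 35.1)² = 2 × 31.41 = 62.82
Round up: n = 63 per group.
Total across both groups: 2 × 63 = 126.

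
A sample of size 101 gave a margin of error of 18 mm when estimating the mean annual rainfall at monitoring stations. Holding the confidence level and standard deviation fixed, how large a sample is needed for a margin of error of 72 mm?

Margin of error scales as 1/√n, so n₂ = n₁·(E₁/E₂)².
n₂ = 101 × (18/72)² = 101 × 0.0625 = 6.31
Round up: n₂ = 7.

7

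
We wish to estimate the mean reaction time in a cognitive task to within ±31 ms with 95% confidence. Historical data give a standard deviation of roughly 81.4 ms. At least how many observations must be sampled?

For a mean, the margin of error is E = z·σ/√n, so n = (zσ/E)².
At 95% confidence, z = 1.960.
n = (1.960 × 81.4 / 31)² = 26.49
Round up: n = 27.

27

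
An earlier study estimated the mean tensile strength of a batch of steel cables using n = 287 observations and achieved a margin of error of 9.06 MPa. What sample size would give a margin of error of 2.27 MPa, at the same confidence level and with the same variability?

n = 4572

Margin of error scales as 1/√n, so n₂ = n₁·(E₁/E₂)².
n₂ = 287 × (9.06/2.27)² = 287 × 15.93 = 4571.91
Round up: n₂ = 4572.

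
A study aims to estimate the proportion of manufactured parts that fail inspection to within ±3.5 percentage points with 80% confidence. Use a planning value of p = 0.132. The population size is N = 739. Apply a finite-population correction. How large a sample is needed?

128

For a proportion with margin E = 0.035 at 80% confidence, z = 1.282.
n = p̂(1−p̂)(z/E)² = 0.132 × 0.868 × (1.282/0.035)² = 153.72 — call this n₀.
Finite-population correction with N = 739: n = n₀ / (1 + (n₀−1)/N) = 153.72 / 1.207 = 127.36
Round up: n = 128.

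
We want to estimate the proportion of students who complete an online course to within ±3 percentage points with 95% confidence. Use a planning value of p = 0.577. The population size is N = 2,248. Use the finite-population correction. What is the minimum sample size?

713

For a proportion with margin E = 0.03 at 95% confidence, z = 1.960.
n = p̂(1−p̂)(z/E)² = 0.577 × 0.423 × (1.960/0.03)² = 1041.80 — call this n₀.
Finite-population correction with N = 2,248: n = n₀ / (1 + (n₀−1)/N) = 1041.80 / 1.463 = 712.10
Round up: n = 713.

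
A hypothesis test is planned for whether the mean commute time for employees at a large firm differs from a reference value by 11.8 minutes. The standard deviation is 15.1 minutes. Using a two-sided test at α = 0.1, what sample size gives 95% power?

For a one-sample z-test, n = ((z_{α/2} + z_β)·σ/δ)².
z_{α/2} = 1.645 (two-sided α = 0.1); z_β = 1.645 (power 95% → β = 0.05).
n = (3.290 × 15.1 / 11.8)² = 17.72
Round up: n = 18.

18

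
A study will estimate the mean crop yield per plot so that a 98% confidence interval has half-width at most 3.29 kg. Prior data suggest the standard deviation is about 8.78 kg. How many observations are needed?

For a mean, the margin of error is E = z·σ/√n, so n = (zσ/E)².
At 98% confidence, z = 2.326.
n = (2.326 × 8.78 / 3.29)² = 38.53
Round up: n = 39.

39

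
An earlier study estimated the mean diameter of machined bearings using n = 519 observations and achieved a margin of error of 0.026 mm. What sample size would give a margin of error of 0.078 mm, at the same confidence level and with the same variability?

58

Margin of error scales as 1/√n, so n₂ = n₁·(E₁/E₂)².
n₂ = 519 × (0.026/0.078)² = 519 × 0.1111 = 57.66
Round up: n₂ = 58.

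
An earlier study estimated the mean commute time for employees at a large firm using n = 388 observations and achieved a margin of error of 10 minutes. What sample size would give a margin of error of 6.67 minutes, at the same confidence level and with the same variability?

873

Margin of error scales as 1/√n, so n₂ = n₁·(E₁/E₂)².
n₂ = 388 × (10/6.67)² = 388 × 2.248 = 872.22
Round up: n₂ = 873.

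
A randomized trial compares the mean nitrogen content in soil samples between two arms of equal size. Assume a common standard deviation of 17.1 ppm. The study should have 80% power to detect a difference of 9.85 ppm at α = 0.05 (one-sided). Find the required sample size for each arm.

38 per group

For two equal groups, n per group = 2·((z_α + z_β)·σ/δ)².
z_α = 1.645; z_β = 0.842 (power 80%).
n = 2 × (2.487 × 17.1 / 9.85)² = 2 × 18.64 = 37.28
Round up: n = 38 per group.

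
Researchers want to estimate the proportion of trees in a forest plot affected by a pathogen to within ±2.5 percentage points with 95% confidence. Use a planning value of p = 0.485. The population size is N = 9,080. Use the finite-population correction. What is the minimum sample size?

For a proportion with margin E = 0.025 at 95% confidence, z = 1.960.
n = p̂(1−p̂)(z/E)² = 0.485 × 0.515 × (1.960/0.025)² = 1535.26 — call this n₀.
Finite-population correction with N = 9,080: n = n₀ / (1 + (n₀−1)/N) = 1535.26 / 1.169 = 1313.31
Round up: n = 1314.

n = 1314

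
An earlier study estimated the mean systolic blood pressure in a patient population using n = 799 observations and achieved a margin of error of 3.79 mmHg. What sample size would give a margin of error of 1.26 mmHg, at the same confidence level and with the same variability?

n = 7230

Margin of error scales as 1/√n, so n₂ = n₁·(E₁/E₂)².
n₂ = 799 × (3.79/1.26)² = 799 × 9.048 = 7229.35
Round up: n₂ = 7230.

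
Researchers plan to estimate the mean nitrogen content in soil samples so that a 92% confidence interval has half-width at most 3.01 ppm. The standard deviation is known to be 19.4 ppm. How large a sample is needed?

For a mean, the margin of error is E = z·σ/√n, so n = (zσ/E)².
At 92% confidence, z = 1.751.
n = (1.751 × 19.4 / 3.01)² = 127.36
Round up: n = 128.

128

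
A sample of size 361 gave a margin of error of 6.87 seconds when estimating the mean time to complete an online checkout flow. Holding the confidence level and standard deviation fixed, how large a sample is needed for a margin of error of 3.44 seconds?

1440

Margin of error scales as 1/√n, so n₂ = n₁·(E₁/E₂)².
n₂ = 361 × (6.87/3.44)² = 361 × 3.988 = 1439.67
Round up: n₂ = 1440.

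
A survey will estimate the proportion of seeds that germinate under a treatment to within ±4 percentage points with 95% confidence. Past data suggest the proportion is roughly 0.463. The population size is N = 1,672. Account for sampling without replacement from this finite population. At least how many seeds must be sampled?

For a proportion with margin E = 0.04 at 95% confidence, z = 1.960.
n = p̂(1−p̂)(z/E)² = 0.463 × 0.537 × (1.960/0.04)² = 596.96 — call this n₀.
Finite-population correction with N = 1,672: n = n₀ / (1 + (n₀−1)/N) = 596.96 / 1.356 = 440.24
Round up: n = 441.

n = 441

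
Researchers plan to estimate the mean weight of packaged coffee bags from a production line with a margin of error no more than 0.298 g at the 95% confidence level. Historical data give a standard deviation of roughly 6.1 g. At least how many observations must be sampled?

For a mean, the margin of error is E = z·σ/√n, so n = (zσ/E)².
At 95% confidence, z = 1.960.
n = (1.960 × 6.1 / 0.298)² = 1609.68
Round up: n = 1610.

n = 1610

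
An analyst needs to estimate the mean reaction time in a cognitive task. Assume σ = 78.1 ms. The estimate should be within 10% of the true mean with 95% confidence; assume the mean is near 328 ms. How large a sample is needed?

22

For a mean, the margin of error is E = z·σ/√n, so n = (zσ/E)².
At 95% confidence, z = 1.960.
E = 10% of 328 = 32.8 ms.
n = (1.960 × 78.1 / 32.8)² = 21.78
Round up: n = 22.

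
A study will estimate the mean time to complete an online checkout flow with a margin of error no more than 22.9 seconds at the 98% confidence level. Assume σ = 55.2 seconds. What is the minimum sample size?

32

For a mean, the margin of error is E = z·σ/√n, so n = (zσ/E)².
At 98% confidence, z = 2.326.
n = (2.326 × 55.2 / 22.9)² = 31.44
Round up: n = 32.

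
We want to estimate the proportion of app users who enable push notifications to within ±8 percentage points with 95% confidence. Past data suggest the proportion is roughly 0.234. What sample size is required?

For a proportion with margin E = 0.08 at 95% confidence, z = 1.960.
n = p̂(1−p̂)(z/E)² = 0.234 × 0.766 × (1.960/0.08)² = 107.59
Round up: n = 108.

n = 108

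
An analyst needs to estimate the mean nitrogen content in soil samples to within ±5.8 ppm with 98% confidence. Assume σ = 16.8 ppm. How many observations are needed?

46

For a mean, the margin of error is E = z·σ/√n, so n = (zσ/E)².
At 98% confidence, z = 2.326.
n = (2.326 × 16.8 / 5.8)² = 45.39
Round up: n = 46.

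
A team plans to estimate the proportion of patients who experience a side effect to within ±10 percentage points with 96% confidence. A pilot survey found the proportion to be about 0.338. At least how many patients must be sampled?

For a proportion with margin E = 0.1 at 96% confidence, z = 2.054.
n = p̂(1−p̂)(z/E)² = 0.338 × 0.662 × (2.054/0.1)² = 94.40
Round up: n = 95.

n = 95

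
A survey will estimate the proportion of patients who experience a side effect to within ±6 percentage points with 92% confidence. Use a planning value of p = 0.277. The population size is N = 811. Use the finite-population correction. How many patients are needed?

For a proportion with margin E = 0.06 at 92% confidence, z = 1.751.
n = p̂(1−p̂)(z/E)² = 0.277 × 0.723 × (1.751/0.06)² = 170.56 — call this n₀.
Finite-population correction with N = 811: n = n₀ / (1 + (n₀−1)/N) = 170.56 / 1.209 = 141.08
Round up: n = 142.

n = 142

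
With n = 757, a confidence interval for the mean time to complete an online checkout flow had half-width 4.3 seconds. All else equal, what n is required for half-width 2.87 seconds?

1700

Margin of error scales as 1/√n, so n₂ = n₁·(E₁/E₂)².
n₂ = 757 × (4.3/2.87)² = 757 × 2.245 = 1699.47
Round up: n₂ = 1700.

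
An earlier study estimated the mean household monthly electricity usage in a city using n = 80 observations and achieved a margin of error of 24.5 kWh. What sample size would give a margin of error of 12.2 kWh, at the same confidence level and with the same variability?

Margin of error scales as 1/√n, so n₂ = n₁·(E₁/E₂)².
n₂ = 80 × (24.5/12.2)² = 80 × 4.033 = 322.64
Round up: n₂ = 323.

323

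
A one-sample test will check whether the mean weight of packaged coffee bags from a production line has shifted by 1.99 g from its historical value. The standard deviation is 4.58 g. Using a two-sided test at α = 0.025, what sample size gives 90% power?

66

For a one-sample z-test, n = ((z_{α/2} + z_β)·σ/δ)².
z_{α/2} = 2.241 (two-sided α = 0.025); z_β = 1.282 (power 90% → β = 0.1).
n = (3.523 × 4.58 / 1.99)² = 65.74
Round up: n = 66.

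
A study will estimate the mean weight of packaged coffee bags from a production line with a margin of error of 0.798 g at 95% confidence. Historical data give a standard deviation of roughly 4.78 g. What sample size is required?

For a mean, the margin of error is E = z·σ/√n, so n = (zσ/E)².
At 95% confidence, z = 1.960.
n = (1.960 × 4.78 / 0.798)² = 137.84
Round up: n = 138.

138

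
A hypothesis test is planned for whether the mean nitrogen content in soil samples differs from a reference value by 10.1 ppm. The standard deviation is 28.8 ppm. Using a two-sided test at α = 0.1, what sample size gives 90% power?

n = 70

For a one-sample z-test, n = ((z_{α/2} + z_β)·σ/δ)².
z_{α/2} = 1.645 (two-sided α = 0.1); z_β = 1.282 (power 90% → β = 0.1).
n = (2.927 × 28.8 / 10.1)² = 69.66
Round up: n = 70.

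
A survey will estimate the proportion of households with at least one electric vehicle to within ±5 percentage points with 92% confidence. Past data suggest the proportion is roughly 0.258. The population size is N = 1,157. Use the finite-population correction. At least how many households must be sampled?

196

For a proportion with margin E = 0.05 at 92% confidence, z = 1.751.
n = p̂(1−p̂)(z/E)² = 0.258 × 0.742 × (1.751/0.05)² = 234.78 — call this n₀.
Finite-population correction with N = 1,157: n = n₀ / (1 + (n₀−1)/N) = 234.78 / 1.202 = 195.32
Round up: n = 196.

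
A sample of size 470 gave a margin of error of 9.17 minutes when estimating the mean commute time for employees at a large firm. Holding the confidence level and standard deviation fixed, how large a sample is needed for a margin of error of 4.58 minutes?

Margin of error scales as 1/√n, so n₂ = n₁·(E₁/E₂)².
n₂ = 470 × (9.17/4.58)² = 470 × 4.009 = 1884.23
Round up: n₂ = 1885.

1885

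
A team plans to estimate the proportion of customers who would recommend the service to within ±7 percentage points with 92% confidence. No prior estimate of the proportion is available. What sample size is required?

157

For a proportion with margin E = 0.07 at 92% confidence, z = 1.751.
With no prior estimate, use p = 0.5, which maximizes p(1−p) at 0.25.
n = 0.25 × (z/E)² = 0.25 × (1.751/0.07)² = 156.43
Round up: n = 157.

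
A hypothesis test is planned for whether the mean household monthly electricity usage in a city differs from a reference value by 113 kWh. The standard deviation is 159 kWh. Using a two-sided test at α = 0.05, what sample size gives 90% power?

21

For a one-sample z-test, n = ((z_{α/2} + z_β)·σ/δ)².
z_{α/2} = 1.960 (two-sided α = 0.05); z_β = 1.282 (power 90% → β = 0.1).
n = (3.242 × 159 / 113)² = 20.81
Round up: n = 21.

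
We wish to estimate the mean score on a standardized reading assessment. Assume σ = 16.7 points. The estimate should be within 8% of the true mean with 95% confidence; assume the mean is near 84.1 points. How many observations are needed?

For a mean, the margin of error is E = z·σ/√n, so n = (zσ/E)².
At 95% confidence, z = 1.960.
E = 8% of 84.1 = 6.728 points.
n = (1.960 × 16.7 / 6.728)² = 23.67
Round up: n = 24.

24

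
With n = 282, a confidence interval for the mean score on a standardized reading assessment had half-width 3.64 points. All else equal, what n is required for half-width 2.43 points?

Margin of error scales as 1/√n, so n₂ = n₁·(E₁/E₂)².
n₂ = 282 × (3.64/2.43)² = 282 × 2.244 = 632.81
Round up: n₂ = 633.

633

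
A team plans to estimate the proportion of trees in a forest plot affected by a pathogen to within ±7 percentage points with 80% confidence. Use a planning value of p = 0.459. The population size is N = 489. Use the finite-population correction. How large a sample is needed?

72

For a proportion with margin E = 0.07 at 80% confidence, z = 1.282.
n = p̂(1−p̂)(z/E)² = 0.459 × 0.541 × (1.282/0.07)² = 83.29 — call this n₀.
Finite-population correction with N = 489: n = n₀ / (1 + (n₀−1)/N) = 83.29 / 1.168 = 71.31
Round up: n = 72.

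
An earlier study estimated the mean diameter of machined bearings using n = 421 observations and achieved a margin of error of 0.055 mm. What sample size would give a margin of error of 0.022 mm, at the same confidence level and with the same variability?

2632

Margin of error scales as 1/√n, so n₂ = n₁·(E₁/E₂)².
n₂ = 421 × (0.055/0.022)² = 421 × 6.25 = 2631.25
Round up: n₂ = 2632.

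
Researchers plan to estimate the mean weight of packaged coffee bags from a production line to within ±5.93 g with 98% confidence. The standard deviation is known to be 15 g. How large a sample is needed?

n = 35

For a mean, the margin of error is E = z·σ/√n, so n = (zσ/E)².
At 98% confidence, z = 2.326.
n = (2.326 × 15 / 5.93)² = 34.62
Round up: n = 35.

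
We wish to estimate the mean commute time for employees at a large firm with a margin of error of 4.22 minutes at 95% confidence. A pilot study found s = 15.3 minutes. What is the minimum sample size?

51

For a mean, the margin of error is E = z·σ/√n, so n = (zσ/E)².
At 95% confidence, z = 1.960.
n = (1.960 × 15.3 / 4.22)² = 50.50
Round up: n = 51.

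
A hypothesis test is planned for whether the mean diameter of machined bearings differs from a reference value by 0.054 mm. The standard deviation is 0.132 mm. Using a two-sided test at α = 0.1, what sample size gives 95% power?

For a one-sample z-test, n = ((z_{α/2} + z_β)·σ/δ)².
z_{α/2} = 1.645 (two-sided α = 0.1); z_β = 1.645 (power 95% → β = 0.05).
n = (3.290 × 0.132 / 0.054)² = 64.68
Round up: n = 65.

n = 65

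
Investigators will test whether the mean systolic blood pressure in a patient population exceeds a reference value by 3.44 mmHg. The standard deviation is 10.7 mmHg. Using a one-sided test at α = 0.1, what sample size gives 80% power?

n = 44

For a one-sample z-test, n = ((z_α + z_β)·σ/δ)².
z_α = 1.282 (one-sided α = 0.1); z_β = 0.842 (power 80% → β = 0.2).
n = (2.124 × 10.7 / 3.44)² = 43.65
Round up: n = 44.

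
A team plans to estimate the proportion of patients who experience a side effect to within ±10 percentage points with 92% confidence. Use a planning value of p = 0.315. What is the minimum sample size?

67

For a proportion with margin E = 0.1 at 92% confidence, z = 1.751.
n = p̂(1−p̂)(z/E)² = 0.315 × 0.685 × (1.751/0.1)² = 66.16
Round up: n = 67.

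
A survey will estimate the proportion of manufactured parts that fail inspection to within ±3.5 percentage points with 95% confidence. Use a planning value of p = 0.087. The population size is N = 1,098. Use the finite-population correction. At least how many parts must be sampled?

For a proportion with margin E = 0.035 at 95% confidence, z = 1.960.
n = p̂(1−p̂)(z/E)² = 0.087 × 0.913 × (1.960/0.035)² = 249.10 — call this n₀.
Finite-population correction with N = 1,098: n = n₀ / (1 + (n₀−1)/N) = 249.10 / 1.226 = 203.18
Round up: n = 204.

204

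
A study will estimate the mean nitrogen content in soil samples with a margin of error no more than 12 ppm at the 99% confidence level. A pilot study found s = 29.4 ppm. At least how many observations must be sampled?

n = 40

For a mean, the margin of error is E = z·σ/√n, so n = (zσ/E)².
At 99% confidence, z = 2.576.
n = (2.576 × 29.4 / 12)² = 39.83
Round up: n = 40.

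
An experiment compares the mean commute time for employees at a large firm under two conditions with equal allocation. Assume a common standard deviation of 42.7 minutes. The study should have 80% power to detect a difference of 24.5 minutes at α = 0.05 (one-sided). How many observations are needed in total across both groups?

For two equal groups, n per group = 2·((z_α + z_β)·σ/δ)².
z_α = 1.645; z_β = 0.842 (power 80%).
n = 2 × (2.487 × 42.7 / 24.5)² = 2 × 18.79 = 37.58
Round up: n = 38 per group.
Total across both groups: 2 × 38 = 76.

76 total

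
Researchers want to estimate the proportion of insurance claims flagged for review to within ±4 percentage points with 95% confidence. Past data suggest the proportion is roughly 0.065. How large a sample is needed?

For a proportion with margin E = 0.04 at 95% confidence, z = 1.960.
n = p̂(1−p̂)(z/E)² = 0.065 × 0.935 × (1.960/0.04)² = 145.92
Round up: n = 146.

146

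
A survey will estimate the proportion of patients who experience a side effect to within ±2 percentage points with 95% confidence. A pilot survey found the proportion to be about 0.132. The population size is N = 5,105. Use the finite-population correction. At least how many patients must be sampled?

For a proportion with margin E = 0.02 at 95% confidence, z = 1.960.
n = p̂(1−p̂)(z/E)² = 0.132 × 0.868 × (1.960/0.02)² = 1100.39 — call this n₀.
Finite-population correction with N = 5,105: n = n₀ / (1 + (n₀−1)/N) = 1100.39 / 1.215 = 905.67
Round up: n = 906.

906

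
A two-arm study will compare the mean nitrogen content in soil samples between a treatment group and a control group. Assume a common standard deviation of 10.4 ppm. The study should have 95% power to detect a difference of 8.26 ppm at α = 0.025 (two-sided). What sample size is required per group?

48 per group

For two equal groups, n per group = 2·((z_{α/2} + z_β)·σ/δ)².
z_{α/2} = 2.241; z_β = 1.645 (power 95%).
n = 2 × (3.886 × 10.4 / 8.26)² = 2 × 23.94 = 47.88
Round up: n = 48 per group.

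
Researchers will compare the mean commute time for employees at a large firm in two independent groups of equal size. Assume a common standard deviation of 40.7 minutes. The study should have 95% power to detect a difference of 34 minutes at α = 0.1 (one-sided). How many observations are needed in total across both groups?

50 total

For two equal groups, n per group = 2·((z_α + z_β)·σ/δ)².
z_α = 1.282; z_β = 1.645 (power 95%).
n = 2 × (2.927 × 40.7 / 34)² = 2 × 12.28 = 24.56
Round up: n = 25 per group.
Total across both groups: 2 × 25 = 50.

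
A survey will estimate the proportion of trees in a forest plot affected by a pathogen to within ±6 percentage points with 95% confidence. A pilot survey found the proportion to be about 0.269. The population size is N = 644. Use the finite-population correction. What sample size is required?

159

For a proportion with margin E = 0.06 at 95% confidence, z = 1.960.
n = p̂(1−p̂)(z/E)² = 0.269 × 0.731 × (1.960/0.06)² = 209.84 — call this n₀.
Finite-population correction with N = 644: n = n₀ / (1 + (n₀−1)/N) = 209.84 / 1.324 = 158.49
Round up: n = 159.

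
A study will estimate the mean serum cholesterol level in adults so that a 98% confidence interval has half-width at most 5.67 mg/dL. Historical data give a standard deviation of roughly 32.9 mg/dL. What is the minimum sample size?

For a mean, the margin of error is E = z·σ/√n, so n = (zσ/E)².
At 98% confidence, z = 2.326.
n = (2.326 × 32.9 / 5.67)² = 182.16
Round up: n = 183.

183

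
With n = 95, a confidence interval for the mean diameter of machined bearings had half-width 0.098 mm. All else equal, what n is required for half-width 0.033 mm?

Margin of error scales as 1/√n, so n₂ = n₁·(E₁/E₂)².
n₂ = 95 × (0.098/0.033)² = 95 × 8.819 = 837.81
Round up: n₂ = 838.

838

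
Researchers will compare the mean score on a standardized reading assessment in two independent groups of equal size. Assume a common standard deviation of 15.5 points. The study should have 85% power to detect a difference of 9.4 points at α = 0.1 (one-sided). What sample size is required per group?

For two equal groups, n per group = 2·((z_α + z_β)·σ/δ)².
z_α = 1.282; z_β = 1.036 (power 85%).
n = 2 × (2.318 × 15.5 / 9.4)² = 2 × 14.61 = 29.22
Round up: n = 30 per group.

30 per group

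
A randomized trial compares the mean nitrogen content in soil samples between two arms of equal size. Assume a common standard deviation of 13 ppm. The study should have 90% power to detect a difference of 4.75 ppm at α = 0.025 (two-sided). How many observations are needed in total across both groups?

372 total

For two equal groups, n per group = 2·((z_{α/2} + z_β)·σ/δ)².
z_{α/2} = 2.241; z_β = 1.282 (power 90%).
n = 2 × (3.523 × 13 / 4.75)² = 2 × 92.97 = 185.94
Round up: n = 186 per group.
Total across both groups: 2 × 186 = 372.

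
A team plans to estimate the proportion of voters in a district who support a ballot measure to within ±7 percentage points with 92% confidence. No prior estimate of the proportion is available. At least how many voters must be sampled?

157

For a proportion with margin E = 0.07 at 92% confidence, z = 1.751.
With no prior estimate, use p = 0.5, which maximizes p(1−p) at 0.25.
n = 0.25 × (z/E)² = 0.25 × (1.751/0.07)² = 156.43
Round up: n = 157.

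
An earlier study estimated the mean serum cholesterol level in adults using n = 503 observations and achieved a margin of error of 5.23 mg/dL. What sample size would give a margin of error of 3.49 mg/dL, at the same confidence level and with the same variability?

Margin of error scales as 1/√n, so n₂ = n₁·(E₁/E₂)².
n₂ = 503 × (5.23/3.49)² = 503 × 2.246 = 1129.74
Round up: n₂ = 1130.

1130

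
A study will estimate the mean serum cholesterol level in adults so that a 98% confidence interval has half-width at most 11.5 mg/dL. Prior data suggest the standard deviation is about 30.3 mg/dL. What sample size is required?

38

For a mean, the margin of error is E = z·σ/√n, so n = (zσ/E)².
At 98% confidence, z = 2.326.
n = (2.326 × 30.3 / 11.5)² = 37.56
Round up: n = 38.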